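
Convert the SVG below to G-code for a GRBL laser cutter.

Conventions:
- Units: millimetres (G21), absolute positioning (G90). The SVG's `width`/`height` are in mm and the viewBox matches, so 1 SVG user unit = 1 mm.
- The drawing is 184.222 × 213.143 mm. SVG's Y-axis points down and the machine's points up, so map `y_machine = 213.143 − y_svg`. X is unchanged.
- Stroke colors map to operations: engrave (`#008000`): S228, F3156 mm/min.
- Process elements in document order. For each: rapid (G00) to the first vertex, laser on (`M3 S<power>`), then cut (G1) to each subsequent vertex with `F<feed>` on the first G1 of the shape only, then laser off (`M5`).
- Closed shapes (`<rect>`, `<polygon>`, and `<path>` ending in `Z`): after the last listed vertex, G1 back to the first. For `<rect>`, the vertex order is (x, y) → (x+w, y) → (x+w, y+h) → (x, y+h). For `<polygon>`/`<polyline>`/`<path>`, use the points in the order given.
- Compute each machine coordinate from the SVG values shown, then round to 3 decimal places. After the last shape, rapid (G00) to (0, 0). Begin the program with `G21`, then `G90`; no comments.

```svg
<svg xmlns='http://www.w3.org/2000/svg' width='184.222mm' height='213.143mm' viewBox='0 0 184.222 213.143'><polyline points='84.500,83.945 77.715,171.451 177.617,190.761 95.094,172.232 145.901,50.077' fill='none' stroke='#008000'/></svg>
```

1 u = 1 mm; y_m = 213.143 − y.

[1] `<polyline>` open polyline, #008000→engrave S228 F3156: (84.500,129.198) → (77.715,41.692) → (177.617,22.382) → (95.094,40.911) → (145.901,163.066)

G21
G90
G00 X84.500 Y129.198
M3 S228
G1 X77.715 Y41.692 F3156
G1 X177.617 Y22.382
G1 X95.094 Y40.911
G1 X145.901 Y163.066
M5
G00 X0.000 Y0.000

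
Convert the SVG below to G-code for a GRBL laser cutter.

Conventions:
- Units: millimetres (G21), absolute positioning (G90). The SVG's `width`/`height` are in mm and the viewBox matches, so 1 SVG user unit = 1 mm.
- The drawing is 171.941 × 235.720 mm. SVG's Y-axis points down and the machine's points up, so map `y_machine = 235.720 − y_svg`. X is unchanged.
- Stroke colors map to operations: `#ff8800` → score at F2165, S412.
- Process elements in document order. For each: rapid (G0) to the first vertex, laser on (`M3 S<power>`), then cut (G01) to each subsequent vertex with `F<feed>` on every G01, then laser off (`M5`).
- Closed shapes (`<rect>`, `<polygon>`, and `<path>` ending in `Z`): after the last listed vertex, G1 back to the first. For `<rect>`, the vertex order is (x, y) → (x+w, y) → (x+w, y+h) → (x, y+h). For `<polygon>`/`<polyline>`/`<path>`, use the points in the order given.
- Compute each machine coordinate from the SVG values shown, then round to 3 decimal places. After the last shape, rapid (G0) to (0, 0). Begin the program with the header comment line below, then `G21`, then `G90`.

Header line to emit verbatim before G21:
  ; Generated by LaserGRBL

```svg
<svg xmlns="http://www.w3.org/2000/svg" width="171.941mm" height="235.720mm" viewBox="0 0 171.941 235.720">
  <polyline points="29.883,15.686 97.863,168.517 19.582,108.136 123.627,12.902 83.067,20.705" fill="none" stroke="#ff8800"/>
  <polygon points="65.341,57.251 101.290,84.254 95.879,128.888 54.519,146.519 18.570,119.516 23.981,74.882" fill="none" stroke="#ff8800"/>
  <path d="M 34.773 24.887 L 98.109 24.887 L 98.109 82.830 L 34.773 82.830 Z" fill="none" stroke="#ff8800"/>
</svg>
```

viewBox `0 0 171.941 235.720` with mm width/height → 1 unit = 1 mm. Flip: y_m = 235.720 − y_svg.

**Shape 1** — `<polyline>` open polyline, stroke `#ff8800` → score (S412, F2165). Machine vertices: (29.883,220.034) → (97.863,67.203) → (19.582,127.584) → (123.627,222.818) → (83.067,215.015). Open path.

**Shape 2** — `<polygon>` regular polygon, stroke `#ff8800` → score (S412, F2165). Machine vertices: (65.341,178.469) → (101.290,151.466) → (95.879,106.832) → (54.519,89.201) → (18.570,116.204) → (23.981,160.838) → (65.341,178.469). Closed: final G1 returns to the first vertex.

**Shape 3** — `<path>` rectangle, stroke `#ff8800` → score (S412, F2165). Machine vertices: (34.773,210.833) → (98.109,210.833) → (98.109,152.890) → (34.773,152.890) → (34.773,210.833). Closed: final G1 returns to the first vertex.

; Generated by LaserGRBL
G21
G90
G0 X29.883 Y220.034
M3 S412
G01 X97.863 Y67.203 F2165
G01 X19.582 Y127.584 F2165
G01 X123.627 Y222.818 F2165
G01 X83.067 Y215.015 F2165
M5
G0 X65.341 Y178.469
M3 S412
G01 X101.290 Y151.466 F2165
G01 X95.879 Y106.832 F2165
G01 X54.519 Y89.201 F2165
G01 X18.570 Y116.204 F2165
G01 X23.981 Y160.838 F2165
G01 X65.341 Y178.469 F2165
M5
G0 X34.773 Y210.833
M3 S412
G01 X98.109 Y210.833 F2165
G01 X98.109 Y152.890 F2165
G01 X34.773 Y152.890 F2165
G01 X34.773 Y210.833 F2165
M5
G0 X0.000 Y0.000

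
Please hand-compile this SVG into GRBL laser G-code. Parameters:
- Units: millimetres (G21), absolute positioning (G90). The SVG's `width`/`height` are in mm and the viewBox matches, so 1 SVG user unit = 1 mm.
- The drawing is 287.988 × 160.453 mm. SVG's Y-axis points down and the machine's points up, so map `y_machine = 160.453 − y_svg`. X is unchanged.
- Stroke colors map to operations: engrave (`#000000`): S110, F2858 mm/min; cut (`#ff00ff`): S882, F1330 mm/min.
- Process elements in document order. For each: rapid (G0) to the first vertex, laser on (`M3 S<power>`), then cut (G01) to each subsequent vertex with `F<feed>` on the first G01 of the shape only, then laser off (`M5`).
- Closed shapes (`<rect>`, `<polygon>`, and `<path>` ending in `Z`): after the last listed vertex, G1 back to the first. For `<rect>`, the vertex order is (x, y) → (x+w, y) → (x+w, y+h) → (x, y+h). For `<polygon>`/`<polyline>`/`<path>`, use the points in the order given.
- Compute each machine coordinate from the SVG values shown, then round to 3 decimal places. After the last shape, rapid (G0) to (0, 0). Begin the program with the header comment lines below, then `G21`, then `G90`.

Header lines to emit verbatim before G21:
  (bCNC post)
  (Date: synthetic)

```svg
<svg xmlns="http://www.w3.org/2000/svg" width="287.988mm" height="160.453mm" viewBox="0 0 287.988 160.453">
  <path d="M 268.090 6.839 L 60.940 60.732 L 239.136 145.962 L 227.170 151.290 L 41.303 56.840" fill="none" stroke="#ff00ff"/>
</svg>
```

Since the viewBox matches the mm dimensions, user units are millimetres directly. The only transform is the Y-flip y_m = 160.453 − y_svg.

Shape 1 is a open polyline drawn with `<path>`. Its stroke #ff00ff means cut at S882, F1330. After flipping Y the toolpath is (268.090,153.614) → (60.940,99.721) → (239.136,14.491) → (227.170,9.163) → (41.303,103.613).

(bCNC post)
(Date: synthetic)
G21
G90
G0 X268.090 Y153.614
M3 S882
G01 X60.940 Y99.721 F1330
G01 X239.136 Y14.491
G01 X227.170 Y9.163
G01 X41.303 Y103.613
M5
G0 X0.000 Y0.000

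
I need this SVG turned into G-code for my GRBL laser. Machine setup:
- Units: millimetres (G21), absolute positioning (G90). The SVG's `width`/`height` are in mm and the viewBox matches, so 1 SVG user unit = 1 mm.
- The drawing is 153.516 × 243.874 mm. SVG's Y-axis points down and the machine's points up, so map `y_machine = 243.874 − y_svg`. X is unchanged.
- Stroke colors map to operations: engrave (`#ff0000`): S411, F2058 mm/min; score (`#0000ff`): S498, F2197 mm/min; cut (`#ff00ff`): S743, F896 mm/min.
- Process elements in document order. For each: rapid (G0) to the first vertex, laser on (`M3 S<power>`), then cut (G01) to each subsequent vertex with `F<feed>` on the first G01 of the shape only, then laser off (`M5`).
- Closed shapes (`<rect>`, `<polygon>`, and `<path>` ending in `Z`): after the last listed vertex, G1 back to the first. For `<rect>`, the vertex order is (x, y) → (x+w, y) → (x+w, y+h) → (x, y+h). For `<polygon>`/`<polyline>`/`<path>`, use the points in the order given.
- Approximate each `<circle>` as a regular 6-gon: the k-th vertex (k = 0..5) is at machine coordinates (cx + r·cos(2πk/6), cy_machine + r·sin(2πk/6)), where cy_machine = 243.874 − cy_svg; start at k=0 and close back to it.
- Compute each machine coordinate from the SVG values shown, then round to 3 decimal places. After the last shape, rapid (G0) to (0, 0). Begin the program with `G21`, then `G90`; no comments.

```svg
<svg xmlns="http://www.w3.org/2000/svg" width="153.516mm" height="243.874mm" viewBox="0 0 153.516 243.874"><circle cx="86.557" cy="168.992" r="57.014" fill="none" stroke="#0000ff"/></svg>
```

G21
G90
G0 X143.571 Y74.882
M3 S498
G01 X115.064 Y124.258 F2197
G01 X58.050 Y124.258
G01 X29.543 Y74.882
G01 X58.050 Y25.506
G01 X115.064 Y25.506
G01 X143.571 Y74.882
M5
G0 X0.000 Y0.000

Since the viewBox matches the mm dimensions, user units are millimetres directly. The only transform is the Y-flip y_m = 243.874 − y_svg.

Shape 1 is a circle drawn with `<circle>`. Its stroke #0000ff means score at S498, F2197. After flipping Y the toolpath is (143.571,74.882) → (115.064,124.258) → (58.050,124.258) → (29.543,74.882) → (58.050,25.506) → (115.064,25.506) → (143.571,74.882), returning to the start.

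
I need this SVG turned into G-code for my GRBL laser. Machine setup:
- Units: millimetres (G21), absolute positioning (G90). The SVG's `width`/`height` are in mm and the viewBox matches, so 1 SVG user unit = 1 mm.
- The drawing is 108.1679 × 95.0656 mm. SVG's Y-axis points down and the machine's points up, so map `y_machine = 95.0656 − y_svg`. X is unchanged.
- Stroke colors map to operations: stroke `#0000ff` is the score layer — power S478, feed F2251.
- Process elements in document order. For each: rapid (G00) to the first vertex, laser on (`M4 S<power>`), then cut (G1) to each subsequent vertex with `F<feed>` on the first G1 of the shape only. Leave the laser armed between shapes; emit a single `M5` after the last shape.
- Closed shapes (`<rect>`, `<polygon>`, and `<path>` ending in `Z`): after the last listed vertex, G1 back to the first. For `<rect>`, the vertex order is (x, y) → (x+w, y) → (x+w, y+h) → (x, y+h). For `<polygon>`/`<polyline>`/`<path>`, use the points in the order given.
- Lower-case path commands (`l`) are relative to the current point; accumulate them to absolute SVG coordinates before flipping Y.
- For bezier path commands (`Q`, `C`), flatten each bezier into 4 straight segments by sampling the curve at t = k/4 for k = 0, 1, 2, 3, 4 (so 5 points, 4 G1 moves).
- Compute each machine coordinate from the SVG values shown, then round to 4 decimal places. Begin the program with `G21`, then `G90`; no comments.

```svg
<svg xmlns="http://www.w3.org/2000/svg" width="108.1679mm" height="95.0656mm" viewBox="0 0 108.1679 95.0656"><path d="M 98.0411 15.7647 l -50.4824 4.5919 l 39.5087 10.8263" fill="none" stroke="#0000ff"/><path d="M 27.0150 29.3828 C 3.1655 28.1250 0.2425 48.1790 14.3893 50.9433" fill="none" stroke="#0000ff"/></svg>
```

G21
G90
G00 X98.0411 Y79.3009
M4 S478
G1 X47.5587 Y74.7090 F2251
G1 X87.0674 Y63.8827
G00 X27.0150 Y65.6828
M4 S478
G1 X12.9913 Y63.2333 F2251
G1 X6.4535 Y56.4108
G1 X7.0400 Y48.8342
G1 X14.3893 Y44.1223
M5

Since the viewBox matches the mm dimensions, user units are millimetres directly. The only transform is the Y-flip y_m = 95.0656 − y_svg.

Shape 1 is a open polyline drawn with `<path>`. Its stroke #0000ff means score at S478, F2251. After flipping Y the toolpath is (98.0411,79.3009) → (47.5587,74.7090) → (87.0674,63.8827).

Shape 2 is a cubic bezier drawn with `<path>`. Its stroke #0000ff means score at S478, F2251. After flipping Y the toolpath is (27.0150,65.6828) → (12.9913,63.2333) → (6.4535,56.4108) → (7.0400,48.8342) → (14.3893,44.1223).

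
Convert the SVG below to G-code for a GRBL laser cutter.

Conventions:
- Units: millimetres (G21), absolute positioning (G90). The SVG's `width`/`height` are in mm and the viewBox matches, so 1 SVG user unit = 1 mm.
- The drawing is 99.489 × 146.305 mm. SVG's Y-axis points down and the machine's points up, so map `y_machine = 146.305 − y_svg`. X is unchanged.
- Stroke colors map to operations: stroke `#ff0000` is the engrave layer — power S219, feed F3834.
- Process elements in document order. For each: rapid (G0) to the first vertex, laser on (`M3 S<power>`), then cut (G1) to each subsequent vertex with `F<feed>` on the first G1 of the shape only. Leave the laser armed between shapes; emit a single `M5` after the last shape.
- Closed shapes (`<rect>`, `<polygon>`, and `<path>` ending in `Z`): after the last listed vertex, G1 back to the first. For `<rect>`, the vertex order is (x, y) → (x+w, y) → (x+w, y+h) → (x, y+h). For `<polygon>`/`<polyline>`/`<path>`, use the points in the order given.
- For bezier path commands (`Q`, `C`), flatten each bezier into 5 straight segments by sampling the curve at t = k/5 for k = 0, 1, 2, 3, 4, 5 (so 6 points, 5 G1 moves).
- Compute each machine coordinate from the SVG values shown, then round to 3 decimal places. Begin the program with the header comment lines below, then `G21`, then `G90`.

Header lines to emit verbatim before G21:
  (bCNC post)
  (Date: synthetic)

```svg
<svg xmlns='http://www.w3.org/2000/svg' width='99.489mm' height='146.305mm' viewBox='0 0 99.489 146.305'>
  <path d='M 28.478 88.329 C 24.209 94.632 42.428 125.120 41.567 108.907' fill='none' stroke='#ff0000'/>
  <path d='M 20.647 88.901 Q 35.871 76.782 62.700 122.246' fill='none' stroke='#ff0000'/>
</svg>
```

1 u = 1 mm; y_m = 146.305 − y.

[1] `<path>` cubic bezier, #ff0000→engrave S219 F3834: (28.478,57.976) → (28.283,51.859) → (31.489,43.340) → (36.102,35.822) → (40.127,32.707) → (41.567,37.398)

[2] `<path>` quadratic bezier, #ff0000→engrave S219 F3834: (20.647,57.404) → (27.201,59.948) → (34.683,57.886) → (43.094,51.217) → (52.433,39.941) → (62.700,24.059)

(bCNC post)
(Date: synthetic)
G21
G90
G0 X28.478 Y57.976
M3 S219
G1 X28.283 Y51.859 F3834
G1 X31.489 Y43.340
G1 X36.102 Y35.822
G1 X40.127 Y32.707
G1 X41.567 Y37.398
G0 X20.647 Y57.404
M3 S219
G1 X27.201 Y59.948 F3834
G1 X34.683 Y57.886
G1 X43.094 Y51.217
G1 X52.433 Y39.941
G1 X62.700 Y24.059
M5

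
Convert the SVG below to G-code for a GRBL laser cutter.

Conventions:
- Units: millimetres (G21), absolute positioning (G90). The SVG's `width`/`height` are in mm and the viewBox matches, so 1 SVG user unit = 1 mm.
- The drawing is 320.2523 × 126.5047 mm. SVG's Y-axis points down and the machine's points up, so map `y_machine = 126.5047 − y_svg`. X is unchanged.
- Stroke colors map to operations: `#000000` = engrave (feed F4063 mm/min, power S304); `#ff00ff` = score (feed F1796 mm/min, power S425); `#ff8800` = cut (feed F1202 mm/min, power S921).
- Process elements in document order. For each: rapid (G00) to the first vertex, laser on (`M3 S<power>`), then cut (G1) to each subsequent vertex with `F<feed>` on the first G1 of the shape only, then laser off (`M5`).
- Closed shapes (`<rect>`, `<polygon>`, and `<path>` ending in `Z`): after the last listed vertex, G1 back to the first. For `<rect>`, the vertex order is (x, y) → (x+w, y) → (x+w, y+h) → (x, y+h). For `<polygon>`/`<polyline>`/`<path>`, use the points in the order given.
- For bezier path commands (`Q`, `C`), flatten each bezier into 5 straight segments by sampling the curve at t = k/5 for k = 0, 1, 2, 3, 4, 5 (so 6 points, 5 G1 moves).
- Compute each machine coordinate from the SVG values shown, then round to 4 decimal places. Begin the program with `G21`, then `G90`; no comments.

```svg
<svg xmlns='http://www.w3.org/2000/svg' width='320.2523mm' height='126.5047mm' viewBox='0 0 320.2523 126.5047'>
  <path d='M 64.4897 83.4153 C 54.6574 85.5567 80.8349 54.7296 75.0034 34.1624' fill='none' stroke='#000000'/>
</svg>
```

G21
G90
G00 X64.4897 Y43.0894
M3 S304
G1 X62.3673 Y45.4150 F4063
G1 X65.6224 Y53.5780
G1 X70.9901 Y65.5035
G1 X75.2054 Y79.1166
G1 X75.0034 Y92.3423
M5

1 u = 1 mm; y_m = 126.5047 − y.

[1] `<path>` cubic bezier, #000000→engrave S304 F4063: (64.4897,43.0894) → (62.3673,45.4150) → (65.6224,53.5780) → (70.9901,65.5035) → (75.2054,79.1166) → (75.0034,92.3423)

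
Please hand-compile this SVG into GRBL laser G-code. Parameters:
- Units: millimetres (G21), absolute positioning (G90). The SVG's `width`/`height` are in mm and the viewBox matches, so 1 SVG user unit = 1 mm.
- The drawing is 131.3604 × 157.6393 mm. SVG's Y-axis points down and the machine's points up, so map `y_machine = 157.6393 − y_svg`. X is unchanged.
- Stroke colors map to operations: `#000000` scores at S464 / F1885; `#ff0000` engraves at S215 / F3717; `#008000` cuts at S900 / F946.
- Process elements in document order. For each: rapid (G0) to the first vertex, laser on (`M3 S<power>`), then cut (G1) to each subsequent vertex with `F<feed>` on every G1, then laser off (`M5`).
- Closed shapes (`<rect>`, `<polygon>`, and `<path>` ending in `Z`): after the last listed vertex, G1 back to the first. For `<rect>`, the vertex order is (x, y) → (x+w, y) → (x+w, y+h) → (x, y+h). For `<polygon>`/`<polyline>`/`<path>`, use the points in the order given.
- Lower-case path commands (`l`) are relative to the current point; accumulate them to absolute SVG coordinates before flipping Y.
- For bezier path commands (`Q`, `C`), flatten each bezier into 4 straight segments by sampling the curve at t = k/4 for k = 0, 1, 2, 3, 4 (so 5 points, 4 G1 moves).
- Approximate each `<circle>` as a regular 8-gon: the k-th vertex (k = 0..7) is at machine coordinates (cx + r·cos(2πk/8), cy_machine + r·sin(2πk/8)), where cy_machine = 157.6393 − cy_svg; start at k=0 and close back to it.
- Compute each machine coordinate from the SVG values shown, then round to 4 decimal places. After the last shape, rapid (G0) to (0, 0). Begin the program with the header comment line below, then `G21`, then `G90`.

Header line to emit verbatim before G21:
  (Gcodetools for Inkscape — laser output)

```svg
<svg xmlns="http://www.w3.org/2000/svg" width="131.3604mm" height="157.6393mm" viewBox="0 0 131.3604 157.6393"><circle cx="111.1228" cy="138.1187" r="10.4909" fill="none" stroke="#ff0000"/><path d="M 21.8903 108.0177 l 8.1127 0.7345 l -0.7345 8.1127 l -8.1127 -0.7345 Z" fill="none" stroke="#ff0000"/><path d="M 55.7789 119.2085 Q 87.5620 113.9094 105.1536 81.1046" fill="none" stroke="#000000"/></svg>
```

viewBox `0 0 131.3604 157.6393` with mm width/height → 1 unit = 1 mm. Flip: y_m = 157.6393 − y_svg.

**Shape 1** — `<circle>` circle, stroke `#ff0000` → engrave (S215, F3717). Machine vertices: (121.6137,19.5206) → (118.5410,26.9388) → (111.1228,30.0115) → (103.7046,26.9388) → (100.6319,19.5206) → (103.7046,12.1024) → (111.1228,9.0297) → (118.5410,12.1024) → (121.6137,19.5206). Closed: final G1 returns to the first vertex.

**Shape 2** — `<path>` regular polygon, stroke `#ff0000` → engrave (S215, F3717). Machine vertices: (21.8903,49.6216) → (30.0030,48.8871) → (29.2685,40.7744) → (21.1558,41.5089) → (21.8903,49.6216). Closed: final G1 returns to the first vertex.

**Shape 3** — `<path>` quadratic bezier, stroke `#000000` → score (S464, F1885). Control points (SVG): P0=(55.7789,119.2085), P1=(87.5620,113.9094), P2=(105.1536,81.1046); sampled at t=k/4. Machine vertices: (55.7789,38.4308) → (70.7835,42.7995) → (84.0141,50.6063) → (95.4708,61.8514) → (105.1536,76.5347). Open path.

(Gcodetools for Inkscape — laser output)
G21
G90
G0 X121.6137 Y19.5206
M3 S215
G1 X118.5410 Y26.9388 F3717
G1 X111.1228 Y30.0115 F3717
G1 X103.7046 Y26.9388 F3717
G1 X100.6319 Y19.5206 F3717
G1 X103.7046 Y12.1024 F3717
G1 X111.1228 Y9.0297 F3717
G1 X118.5410 Y12.1024 F3717
G1 X121.6137 Y19.5206 F3717
M5
G0 X21.8903 Y49.6216
M3 S215
G1 X30.0030 Y48.8871 F3717
G1 X29.2685 Y40.7744 F3717
G1 X21.1558 Y41.5089 F3717
G1 X21.8903 Y49.6216 F3717
M5
G0 X55.7789 Y38.4308
M3 S464
G1 X70.7835 Y42.7995 F1885
G1 X84.0141 Y50.6063 F1885
G1 X95.4708 Y61.8514 F1885
G1 X105.1536 Y76.5347 F1885
M5
G0 X0.0000 Y0.0000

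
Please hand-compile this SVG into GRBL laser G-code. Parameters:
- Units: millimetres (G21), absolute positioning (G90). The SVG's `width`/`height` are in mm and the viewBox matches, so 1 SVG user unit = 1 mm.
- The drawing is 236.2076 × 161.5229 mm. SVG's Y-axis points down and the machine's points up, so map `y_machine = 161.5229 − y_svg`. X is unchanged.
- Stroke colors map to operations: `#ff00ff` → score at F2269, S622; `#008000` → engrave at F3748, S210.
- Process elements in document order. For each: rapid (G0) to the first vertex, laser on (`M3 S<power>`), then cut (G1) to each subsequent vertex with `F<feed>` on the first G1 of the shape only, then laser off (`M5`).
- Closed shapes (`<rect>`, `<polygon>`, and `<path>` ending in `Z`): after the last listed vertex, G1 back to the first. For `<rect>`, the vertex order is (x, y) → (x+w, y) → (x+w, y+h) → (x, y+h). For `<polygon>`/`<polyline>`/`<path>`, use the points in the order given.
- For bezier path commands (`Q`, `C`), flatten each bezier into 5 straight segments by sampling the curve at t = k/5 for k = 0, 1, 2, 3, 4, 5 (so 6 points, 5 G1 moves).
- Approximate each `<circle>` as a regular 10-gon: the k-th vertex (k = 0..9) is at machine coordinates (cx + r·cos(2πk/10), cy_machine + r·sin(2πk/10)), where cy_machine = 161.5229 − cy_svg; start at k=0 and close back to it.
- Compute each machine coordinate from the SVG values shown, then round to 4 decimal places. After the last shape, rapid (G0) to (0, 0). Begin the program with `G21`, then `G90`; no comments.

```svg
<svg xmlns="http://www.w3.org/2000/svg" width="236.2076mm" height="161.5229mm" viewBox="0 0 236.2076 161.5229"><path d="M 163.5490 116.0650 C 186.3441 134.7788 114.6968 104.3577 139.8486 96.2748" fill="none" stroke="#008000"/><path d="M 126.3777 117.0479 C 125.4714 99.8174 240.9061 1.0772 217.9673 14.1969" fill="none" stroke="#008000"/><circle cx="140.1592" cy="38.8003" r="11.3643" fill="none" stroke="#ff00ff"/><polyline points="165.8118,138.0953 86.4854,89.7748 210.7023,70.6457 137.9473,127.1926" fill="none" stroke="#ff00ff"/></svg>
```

viewBox `0 0 236.2076 161.5229` with mm width/height → 1 unit = 1 mm. Flip: y_m = 161.5229 − y_svg.

**Shape 1** — `<path>` cubic bezier, stroke `#008000` → engrave (S210, F3748). Control points (SVG): P0=(163.5490,116.0650), P1=(186.3441,134.7788), P2=(114.6968,104.3577), P3=(139.8486,96.2748); sampled at t=k/5. Machine vertices: (163.5490,45.4579) → (167.4229,39.5540) → (157.8102,42.0118) → (143.8906,49.4006) → (134.8435,58.2896) → (139.8486,65.2481). Open path.

**Shape 2** — `<path>` cubic bezier, stroke `#008000` → engrave (S210, F3748). Control points (SVG): P0=(126.3777,117.0479), P1=(125.4714,99.8174), P2=(240.9061,1.0772), P3=(217.9673,14.1969); sampled at t=k/5. Machine vertices: (126.3777,44.4750) → (137.7571,63.0475) → (164.8321,91.9006) → (195.3763,121.7525) → (217.1635,143.3216) → (217.9673,147.3260). Open path.

**Shape 3** — `<circle>` circle, stroke `#ff00ff` → score (S622, F2269). Machine vertices: (151.5235,122.7226) → (149.3531,129.4024) → (143.6710,133.5307) → (136.6474,133.5307) → (130.9653,129.4024) → (128.7949,122.7226) → (130.9653,116.0428) → (136.6474,111.9145) → (143.6710,111.9145) → (149.3531,116.0428) → (151.5235,122.7226). Closed: final G1 returns to the first vertex.

**Shape 4** — `<polyline>` open polyline, stroke `#ff00ff` → score (S622, F2269). Machine vertices: (165.8118,23.4276) → (86.4854,71.7481) → (210.7023,90.8772) → (137.9473,34.3303). Open path.

G21
G90
G0 X163.5490 Y45.4579
M3 S210
G1 X167.4229 Y39.5540 F3748
G1 X157.8102 Y42.0118
G1 X143.8906 Y49.4006
G1 X134.8435 Y58.2896
G1 X139.8486 Y65.2481
M5
G0 X126.3777 Y44.4750
M3 S210
G1 X137.7571 Y63.0475 F3748
G1 X164.8321 Y91.9006
G1 X195.3763 Y121.7525
G1 X217.1635 Y143.3216
G1 X217.9673 Y147.3260
M5
G0 X151.5235 Y122.7226
M3 S622
G1 X149.3531 Y129.4024 F2269
G1 X143.6710 Y133.5307
G1 X136.6474 Y133.5307
G1 X130.9653 Y129.4024
G1 X128.7949 Y122.7226
G1 X130.9653 Y116.0428
G1 X136.6474 Y111.9145
G1 X143.6710 Y111.9145
G1 X149.3531 Y116.0428
G1 X151.5235 Y122.7226
M5
G0 X165.8118 Y23.4276
M3 S622
G1 X86.4854 Y71.7481 F2269
G1 X210.7023 Y90.8772
G1 X137.9473 Y34.3303
M5
G0 X0.0000 Y0.0000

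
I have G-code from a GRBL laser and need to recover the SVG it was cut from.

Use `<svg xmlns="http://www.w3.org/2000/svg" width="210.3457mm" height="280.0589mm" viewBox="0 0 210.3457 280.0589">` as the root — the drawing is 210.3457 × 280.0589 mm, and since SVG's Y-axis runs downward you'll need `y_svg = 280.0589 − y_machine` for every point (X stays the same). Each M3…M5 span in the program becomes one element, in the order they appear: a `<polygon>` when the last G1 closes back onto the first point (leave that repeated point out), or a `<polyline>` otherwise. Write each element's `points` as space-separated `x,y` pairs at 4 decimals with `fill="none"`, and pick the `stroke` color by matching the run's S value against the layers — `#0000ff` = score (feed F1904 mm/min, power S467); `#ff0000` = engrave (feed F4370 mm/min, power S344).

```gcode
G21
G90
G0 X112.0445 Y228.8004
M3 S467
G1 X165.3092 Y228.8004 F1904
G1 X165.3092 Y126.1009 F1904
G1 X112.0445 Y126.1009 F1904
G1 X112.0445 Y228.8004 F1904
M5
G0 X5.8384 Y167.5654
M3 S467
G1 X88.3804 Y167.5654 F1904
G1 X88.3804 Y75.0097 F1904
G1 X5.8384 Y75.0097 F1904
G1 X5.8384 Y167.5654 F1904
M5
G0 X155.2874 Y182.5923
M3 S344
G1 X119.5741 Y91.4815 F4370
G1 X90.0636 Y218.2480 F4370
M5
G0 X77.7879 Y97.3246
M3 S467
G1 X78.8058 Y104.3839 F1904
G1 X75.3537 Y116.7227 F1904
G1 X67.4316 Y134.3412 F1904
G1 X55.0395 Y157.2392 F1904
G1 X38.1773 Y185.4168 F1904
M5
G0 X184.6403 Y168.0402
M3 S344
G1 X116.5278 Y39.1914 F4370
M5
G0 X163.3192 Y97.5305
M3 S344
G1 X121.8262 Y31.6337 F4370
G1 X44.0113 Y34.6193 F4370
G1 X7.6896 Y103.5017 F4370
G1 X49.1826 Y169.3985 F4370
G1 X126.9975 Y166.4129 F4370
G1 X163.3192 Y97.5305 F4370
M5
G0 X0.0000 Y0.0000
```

Each laser-on run becomes one SVG element. Flip Y back into SVG space with y_svg = 280.0589 − y_machine.

Run 1: power S467 maps to stroke `#0000ff` (score). The run returns to its start, so emit a `<polygon>` with points (Y-flipped): 112.0445,51.2585 165.3092,51.2585 165.3092,153.9580 112.0445,153.9580.

Run 2: the run's S467 means `#0000ff` (score). The run returns to its start, so emit a `<polygon>` with points (Y-flipped): 5.8384,112.4935 88.3804,112.4935 88.3804,205.0492 5.8384,205.0492.

Run 3: power S344 maps to stroke `#ff0000` (engrave). The run is open, so emit a `<polyline>` with points (Y-flipped): 155.2874,97.4666 119.5741,188.5774 90.0636,61.8109.

Run 4: S467 ⇒ score layer `#0000ff`. The run is open, so emit a `<polyline>` with points (Y-flipped): 77.7879,182.7343 78.8058,175.6750 75.3537,163.3362 67.4316,145.7177 55.0395,122.8197 38.1773,94.6421.

Run 5: S344 ⇒ engrave layer `#ff0000`. The run is open, so emit a `<polyline>` with points (Y-flipped): 184.6403,112.0187 116.5278,240.8675.

Run 6: S344 ⇒ engrave layer `#ff0000`. The run returns to its start, so emit a `<polygon>` with points (Y-flipped): 163.3192,182.5284 121.8262,248.4252 44.0113,245.4396 7.6896,176.5572 49.1826,110.6604 126.9975,113.6460.

<svg xmlns="http://www.w3.org/2000/svg" width="210.3457mm" height="280.0589mm" viewBox="0 0 210.3457 280.0589">
  <polygon points="112.0445,51.2585 165.3092,51.2585 165.3092,153.9580 112.0445,153.9580" fill="none" stroke="#0000ff"/>
  <polygon points="5.8384,112.4935 88.3804,112.4935 88.3804,205.0492 5.8384,205.0492" fill="none" stroke="#0000ff"/>
  <polyline points="155.2874,97.4666 119.5741,188.5774 90.0636,61.8109" fill="none" stroke="#ff0000"/>
  <polyline points="77.7879,182.7343 78.8058,175.6750 75.3537,163.3362 67.4316,145.7177 55.0395,122.8197 38.1773,94.6421" fill="none" stroke="#0000ff"/>
  <polyline points="184.6403,112.0187 116.5278,240.8675" fill="none" stroke="#ff0000"/>
  <polygon points="163.3192,182.5284 121.8262,248.4252 44.0113,245.4396 7.6896,176.5572 49.1826,110.6604 126.9975,113.6460" fill="none" stroke="#ff0000"/>
</svg>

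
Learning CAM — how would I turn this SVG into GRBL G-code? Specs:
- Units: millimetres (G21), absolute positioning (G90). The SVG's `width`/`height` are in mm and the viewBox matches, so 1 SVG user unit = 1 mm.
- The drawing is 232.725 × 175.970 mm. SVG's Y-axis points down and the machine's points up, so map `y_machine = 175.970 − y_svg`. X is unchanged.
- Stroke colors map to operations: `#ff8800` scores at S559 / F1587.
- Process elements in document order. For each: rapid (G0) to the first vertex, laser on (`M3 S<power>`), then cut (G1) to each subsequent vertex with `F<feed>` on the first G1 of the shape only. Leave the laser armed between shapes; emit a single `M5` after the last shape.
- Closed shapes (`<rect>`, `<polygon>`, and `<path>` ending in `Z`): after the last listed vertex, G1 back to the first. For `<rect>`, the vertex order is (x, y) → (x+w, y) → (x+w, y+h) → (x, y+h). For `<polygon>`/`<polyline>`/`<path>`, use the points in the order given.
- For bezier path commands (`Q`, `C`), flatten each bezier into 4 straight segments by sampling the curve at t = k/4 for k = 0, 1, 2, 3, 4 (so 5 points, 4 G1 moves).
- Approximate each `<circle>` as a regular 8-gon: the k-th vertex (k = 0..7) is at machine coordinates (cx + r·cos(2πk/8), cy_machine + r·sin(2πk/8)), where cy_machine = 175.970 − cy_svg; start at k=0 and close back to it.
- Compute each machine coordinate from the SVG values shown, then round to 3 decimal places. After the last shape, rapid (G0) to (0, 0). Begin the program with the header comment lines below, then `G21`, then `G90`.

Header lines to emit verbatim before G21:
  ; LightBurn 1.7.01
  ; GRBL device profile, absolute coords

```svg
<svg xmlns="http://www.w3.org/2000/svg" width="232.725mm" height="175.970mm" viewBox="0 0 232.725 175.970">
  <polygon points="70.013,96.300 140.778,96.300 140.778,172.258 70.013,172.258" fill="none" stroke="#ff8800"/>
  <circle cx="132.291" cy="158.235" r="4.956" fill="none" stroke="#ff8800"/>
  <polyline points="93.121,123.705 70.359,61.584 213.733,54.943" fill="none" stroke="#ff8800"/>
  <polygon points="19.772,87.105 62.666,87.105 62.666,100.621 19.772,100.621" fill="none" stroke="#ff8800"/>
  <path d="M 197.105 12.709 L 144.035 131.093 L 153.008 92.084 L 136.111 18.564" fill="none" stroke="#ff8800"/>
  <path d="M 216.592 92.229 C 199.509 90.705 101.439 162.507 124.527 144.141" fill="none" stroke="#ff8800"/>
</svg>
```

Since the viewBox matches the mm dimensions, user units are millimetres directly. The only transform is the Y-flip y_m = 175.970 − y_svg.

Shape 1 is a rectangle drawn with `<polygon>`. Its stroke #ff8800 means score at S559, F1587. After flipping Y the toolpath is (70.013,79.670) → (140.778,79.670) → (140.778,3.712) → (70.013,3.712) → (70.013,79.670), returning to the start.

Shape 2 is a circle drawn with `<circle>`. Its stroke #ff8800 means score at S559, F1587. After flipping Y the toolpath is (137.247,17.735) → (135.795,21.239) → (132.291,22.691) → (128.787,21.239) → (127.335,17.735) → (128.787,14.231) → (132.291,12.779) → (135.795,14.231) → (137.247,17.735), returning to the start.

Shape 3 is a open polyline drawn with `<polyline>`. Its stroke #ff8800 means score at S559, F1587. After flipping Y the toolpath is (93.121,52.265) → (70.359,114.386) → (213.733,121.027).

Shape 4 is a rectangle drawn with `<polygon>`. Its stroke #ff8800 means score at S559, F1587. After flipping Y the toolpath is (19.772,88.865) → (62.666,88.865) → (62.666,75.349) → (19.772,75.349) → (19.772,88.865), returning to the start.

Shape 5 is a open polyline drawn with `<path>`. Its stroke #ff8800 means score at S559, F1587. After flipping Y the toolpath is (197.105,163.261) → (144.035,44.877) → (153.008,83.886) → (136.111,157.406).

Shape 6 is a cubic bezier drawn with `<path>`. Its stroke #ff8800 means score at S559, F1587. After flipping Y the toolpath is (216.592,83.741) → (191.753,73.690) → (155.495,51.469) → (126.770,32.406) → (124.527,31.829).

; LightBurn 1.7.01
; GRBL device profile, absolute coords
G21
G90
G0 X70.013 Y79.670
M3 S559
G1 X140.778 Y79.670 F1587
G1 X140.778 Y3.712
G1 X70.013 Y3.712
G1 X70.013 Y79.670
G0 X137.247 Y17.735
M3 S559
G1 X135.795 Y21.239 F1587
G1 X132.291 Y22.691
G1 X128.787 Y21.239
G1 X127.335 Y17.735
G1 X128.787 Y14.231
G1 X132.291 Y12.779
G1 X135.795 Y14.231
G1 X137.247 Y17.735
G0 X93.121 Y52.265
M3 S559
G1 X70.359 Y114.386 F1587
G1 X213.733 Y121.027
G0 X19.772 Y88.865
M3 S559
G1 X62.666 Y88.865 F1587
G1 X62.666 Y75.349
G1 X19.772 Y75.349
G1 X19.772 Y88.865
G0 X197.105 Y163.261
M3 S559
G1 X144.035 Y44.877 F1587
G1 X153.008 Y83.886
G1 X136.111 Y157.406
G0 X216.592 Y83.741
M3 S559
G1 X191.753 Y73.690 F1587
G1 X155.495 Y51.469
G1 X126.770 Y32.406
G1 X124.527 Y31.829
M5
G0 X0.000 Y0.000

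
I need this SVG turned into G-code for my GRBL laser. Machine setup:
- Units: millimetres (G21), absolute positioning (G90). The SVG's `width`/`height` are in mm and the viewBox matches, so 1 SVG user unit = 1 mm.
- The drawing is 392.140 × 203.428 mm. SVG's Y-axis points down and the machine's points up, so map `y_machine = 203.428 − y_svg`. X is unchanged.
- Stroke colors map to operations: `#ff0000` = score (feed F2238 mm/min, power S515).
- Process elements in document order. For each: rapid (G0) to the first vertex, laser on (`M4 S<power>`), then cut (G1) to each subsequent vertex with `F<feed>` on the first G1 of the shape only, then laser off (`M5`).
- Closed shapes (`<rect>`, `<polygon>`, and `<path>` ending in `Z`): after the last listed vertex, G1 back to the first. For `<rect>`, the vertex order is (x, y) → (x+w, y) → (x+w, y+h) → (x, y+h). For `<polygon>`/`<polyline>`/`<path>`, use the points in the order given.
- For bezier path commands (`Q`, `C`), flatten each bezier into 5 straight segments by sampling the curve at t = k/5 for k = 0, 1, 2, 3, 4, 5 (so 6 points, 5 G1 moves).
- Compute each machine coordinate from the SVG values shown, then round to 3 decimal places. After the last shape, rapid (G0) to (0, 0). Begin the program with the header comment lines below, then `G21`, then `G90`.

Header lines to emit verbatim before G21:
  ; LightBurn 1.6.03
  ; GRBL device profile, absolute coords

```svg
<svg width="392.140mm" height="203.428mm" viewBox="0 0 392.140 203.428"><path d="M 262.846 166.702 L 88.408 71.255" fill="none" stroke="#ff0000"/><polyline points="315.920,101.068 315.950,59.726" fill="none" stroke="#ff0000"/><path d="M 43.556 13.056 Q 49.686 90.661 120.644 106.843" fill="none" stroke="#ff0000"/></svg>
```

1 u = 1 mm; y_m = 203.428 − y.

[1] `<path>` line segment, #ff0000→score S515 F2238: (262.846,36.726) → (88.408,132.173)

[2] `<polyline>` line segment, #ff0000→score S515 F2238: (315.920,102.360) → (315.950,143.702)

[3] `<path>` quadratic bezier, #ff0000→score S515 F2238: (43.556,190.372) → (48.601,161.787) → (58.832,138.116) → (74.250,119.358) → (94.854,105.515) → (120.644,96.585)

; LightBurn 1.6.03
; GRBL device profile, absolute coords
G21
G90
G0 X262.846 Y36.726
M4 S515
G1 X88.408 Y132.173 F2238
M5
G0 X315.920 Y102.360
M4 S515
G1 X315.950 Y143.702 F2238
M5
G0 X43.556 Y190.372
M4 S515
G1 X48.601 Y161.787 F2238
G1 X58.832 Y138.116
G1 X74.250 Y119.358
G1 X94.854 Y105.515
G1 X120.644 Y96.585
M5
G0 X0.000 Y0.000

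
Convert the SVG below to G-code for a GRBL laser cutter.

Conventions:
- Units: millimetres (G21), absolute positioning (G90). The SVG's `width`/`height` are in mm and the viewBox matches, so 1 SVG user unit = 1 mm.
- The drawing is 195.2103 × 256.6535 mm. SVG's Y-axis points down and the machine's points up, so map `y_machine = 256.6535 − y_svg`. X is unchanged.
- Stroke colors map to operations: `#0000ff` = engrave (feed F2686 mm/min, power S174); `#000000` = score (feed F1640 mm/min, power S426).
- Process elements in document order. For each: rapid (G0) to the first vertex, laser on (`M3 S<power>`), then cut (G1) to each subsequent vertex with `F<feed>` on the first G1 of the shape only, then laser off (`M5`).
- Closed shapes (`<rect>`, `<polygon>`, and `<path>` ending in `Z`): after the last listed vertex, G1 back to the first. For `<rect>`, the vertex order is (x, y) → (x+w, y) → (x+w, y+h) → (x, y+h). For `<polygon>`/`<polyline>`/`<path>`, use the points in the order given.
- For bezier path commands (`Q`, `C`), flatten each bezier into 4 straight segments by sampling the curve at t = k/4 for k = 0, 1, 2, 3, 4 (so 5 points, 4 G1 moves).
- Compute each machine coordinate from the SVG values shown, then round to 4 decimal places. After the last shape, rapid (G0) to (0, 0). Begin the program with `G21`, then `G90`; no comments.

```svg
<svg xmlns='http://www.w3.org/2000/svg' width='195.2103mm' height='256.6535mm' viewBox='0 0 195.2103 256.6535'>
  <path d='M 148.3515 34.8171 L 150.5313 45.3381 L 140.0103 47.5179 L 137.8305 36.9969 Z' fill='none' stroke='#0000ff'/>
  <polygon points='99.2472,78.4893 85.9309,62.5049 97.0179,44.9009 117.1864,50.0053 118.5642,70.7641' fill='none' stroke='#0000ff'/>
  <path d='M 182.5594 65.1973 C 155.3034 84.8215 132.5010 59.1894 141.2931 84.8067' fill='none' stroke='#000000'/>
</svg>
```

viewBox `0 0 195.2103 256.6535` with mm width/height → 1 unit = 1 mm. Flip: y_m = 256.6535 − y_svg.

**Shape 1** — `<path>` regular polygon, stroke `#0000ff` → engrave (S174, F2686). Machine vertices: (148.3515,221.8364) → (150.5313,211.3154) → (140.0103,209.1356) → (137.8305,219.6566) → (148.3515,221.8364). Closed: final G1 returns to the first vertex.

**Shape 2** — `<polygon>` regular polygon, stroke `#0000ff` → engrave (S174, F2686). Machine vertices: (99.2472,178.1642) → (85.9309,194.1486) → (97.0179,211.7526) → (117.1864,206.6482) → (118.5642,185.8894) → (99.2472,178.1642). Closed: final G1 returns to the first vertex.

**Shape 3** — `<path>` cubic bezier, stroke `#000000` → score (S426, F1640). Control points (SVG): P0=(182.5594,65.1973), P1=(155.3034,84.8215), P2=(132.5010,59.1894), P3=(141.2931,84.8067); sampled at t=k/4. Machine vertices: (182.5594,191.4562) → (163.3765,183.7157) → (148.4082,183.8989) → (140.1989,182.9584) → (141.2931,171.8468). Open path.

G21
G90
G0 X148.3515 Y221.8364
M3 S174
G1 X150.5313 Y211.3154 F2686
G1 X140.0103 Y209.1356
G1 X137.8305 Y219.6566
G1 X148.3515 Y221.8364
M5
G0 X99.2472 Y178.1642
M3 S174
G1 X85.9309 Y194.1486 F2686
G1 X97.0179 Y211.7526
G1 X117.1864 Y206.6482
G1 X118.5642 Y185.8894
G1 X99.2472 Y178.1642
M5
G0 X182.5594 Y191.4562
M3 S426
G1 X163.3765 Y183.7157 F1640
G1 X148.4082 Y183.8989
G1 X140.1989 Y182.9584
G1 X141.2931 Y171.8468
M5
G0 X0.0000 Y0.0000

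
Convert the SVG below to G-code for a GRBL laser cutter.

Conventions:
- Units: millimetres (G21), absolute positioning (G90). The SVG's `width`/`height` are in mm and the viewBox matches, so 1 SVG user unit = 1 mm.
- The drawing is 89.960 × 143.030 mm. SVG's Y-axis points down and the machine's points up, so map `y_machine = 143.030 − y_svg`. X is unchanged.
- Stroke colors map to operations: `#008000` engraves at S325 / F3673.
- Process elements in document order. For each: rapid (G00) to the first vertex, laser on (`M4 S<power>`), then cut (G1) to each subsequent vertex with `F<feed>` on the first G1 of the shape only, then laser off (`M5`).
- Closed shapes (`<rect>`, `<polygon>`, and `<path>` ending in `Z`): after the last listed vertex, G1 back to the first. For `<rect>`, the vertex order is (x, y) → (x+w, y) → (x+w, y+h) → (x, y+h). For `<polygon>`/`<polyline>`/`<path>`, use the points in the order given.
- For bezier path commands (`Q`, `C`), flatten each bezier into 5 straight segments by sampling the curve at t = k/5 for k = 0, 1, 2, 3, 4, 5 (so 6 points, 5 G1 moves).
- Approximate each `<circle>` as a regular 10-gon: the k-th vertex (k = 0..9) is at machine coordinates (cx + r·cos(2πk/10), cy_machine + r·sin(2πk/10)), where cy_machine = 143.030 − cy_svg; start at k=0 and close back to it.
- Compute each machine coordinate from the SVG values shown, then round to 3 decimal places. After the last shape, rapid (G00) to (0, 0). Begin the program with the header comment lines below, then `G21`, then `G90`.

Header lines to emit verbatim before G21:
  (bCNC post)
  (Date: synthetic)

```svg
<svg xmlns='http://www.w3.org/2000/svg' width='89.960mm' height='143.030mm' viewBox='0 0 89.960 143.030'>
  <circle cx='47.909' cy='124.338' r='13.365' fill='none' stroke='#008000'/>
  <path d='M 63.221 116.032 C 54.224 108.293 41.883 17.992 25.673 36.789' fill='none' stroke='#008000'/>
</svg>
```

1 u = 1 mm; y_m = 143.030 − y.

[1] `<circle>` circle, #008000→engrave S325 F3673: (61.274,18.692) → (58.722,26.548) → (52.039,31.403) → (43.779,31.403) → (37.096,26.548) → (34.544,18.692) → (37.096,10.836) → (43.779,5.981) → (52.039,5.981) → (58.722,10.836) → (61.274,18.692) (closed)

[2] `<path>` cubic bezier, #008000→engrave S325 F3673: (63.221,26.998) → (57.417,40.016) → (50.786,63.648) → (43.301,88.697) → (34.939,105.961) → (25.673,106.241)

(bCNC post)
(Date: synthetic)
G21
G90
G00 X61.274 Y18.692
M4 S325
G1 X58.722 Y26.548 F3673
G1 X52.039 Y31.403
G1 X43.779 Y31.403
G1 X37.096 Y26.548
G1 X34.544 Y18.692
G1 X37.096 Y10.836
G1 X43.779 Y5.981
G1 X52.039 Y5.981
G1 X58.722 Y10.836
G1 X61.274 Y18.692
M5
G00 X63.221 Y26.998
M4 S325
G1 X57.417 Y40.016 F3673
G1 X50.786 Y63.648
G1 X43.301 Y88.697
G1 X34.939 Y105.961
G1 X25.673 Y106.241
M5
G00 X0.000 Y0.000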